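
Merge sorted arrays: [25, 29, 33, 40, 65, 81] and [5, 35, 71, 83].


Take 5 from B
Take 25 from A
Take 29 from A
Take 33 from A
Take 35 from B
Take 40 from A
Take 65 from A
Take 71 from B
Take 81 from A

Merged: [5, 25, 29, 33, 35, 40, 65, 71, 81, 83]


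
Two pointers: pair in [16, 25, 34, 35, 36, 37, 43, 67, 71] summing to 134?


lo=0(16)+hi=8(71)=87
lo=1(25)+hi=8(71)=96
lo=2(34)+hi=8(71)=105
lo=3(35)+hi=8(71)=106
lo=4(36)+hi=8(71)=107
lo=5(37)+hi=8(71)=108
lo=6(43)+hi=8(71)=114
lo=7(67)+hi=8(71)=138

No pair found


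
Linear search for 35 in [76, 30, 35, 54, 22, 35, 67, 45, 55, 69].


i=0: 76!=35
i=1: 30!=35
i=2: 35==35 found!

Found at 2, 3 comps


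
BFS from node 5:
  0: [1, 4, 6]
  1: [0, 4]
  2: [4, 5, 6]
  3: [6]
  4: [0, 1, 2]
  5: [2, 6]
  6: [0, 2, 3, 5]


Visit 5, enqueue [2, 6]
Visit 2, enqueue [4]
Visit 6, enqueue [0, 3]
Visit 4, enqueue [1]
Visit 0, enqueue []
Visit 3, enqueue []
Visit 1, enqueue []

BFS order: [5, 2, 6, 4, 0, 3, 1]


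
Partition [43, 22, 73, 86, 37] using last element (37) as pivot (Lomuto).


Pivot: 37
  22 <= 37: swap -> [22, 43, 73, 86, 37]
Place pivot at 1: [22, 37, 73, 86, 43]

Partitioned: [22, 37, 73, 86, 43]


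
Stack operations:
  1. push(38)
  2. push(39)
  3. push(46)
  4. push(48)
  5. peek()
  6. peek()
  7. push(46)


push(38) -> [38]
push(39) -> [38, 39]
push(46) -> [38, 39, 46]
push(48) -> [38, 39, 46, 48]
peek()->48
peek()->48
push(46) -> [38, 39, 46, 48, 46]

Final stack: [38, 39, 46, 48, 46]


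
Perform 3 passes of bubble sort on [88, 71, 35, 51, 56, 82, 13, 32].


Initial: [88, 71, 35, 51, 56, 82, 13, 32]
Pass 1: [71, 35, 51, 56, 82, 13, 32, 88] (7 swaps)
Pass 2: [35, 51, 56, 71, 13, 32, 82, 88] (5 swaps)
Pass 3: [35, 51, 56, 13, 32, 71, 82, 88] (2 swaps)

After 3 passes: [35, 51, 56, 13, 32, 71, 82, 88]


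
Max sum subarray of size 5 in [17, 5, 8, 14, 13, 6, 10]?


[0:5]: 57
[1:6]: 46
[2:7]: 51

Max: 57 at [0:5]


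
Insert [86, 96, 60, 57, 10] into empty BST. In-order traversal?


Insert 86: root
Insert 96: R from 86
Insert 60: L from 86
Insert 57: L from 86 -> L from 60
Insert 10: L from 86 -> L from 60 -> L from 57

In-order: [10, 57, 60, 86, 96]


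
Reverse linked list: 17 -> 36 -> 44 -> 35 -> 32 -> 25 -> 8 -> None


Step 1: curr=17, set curr.next=prev(None) | reversed so far: 17
Step 2: curr=36, set curr.next=prev(17) | reversed so far: 36 -> 17
Step 3: curr=44, set curr.next=prev(36) | reversed so far: 44 -> 36 -> 17
Step 4: curr=35, set curr.next=prev(44) | reversed so far: 35 -> 44 -> 36 -> 17
Step 5: curr=32, set curr.next=prev(35) | reversed so far: 32 -> 35 -> 44 -> 36 -> 17
Step 6: curr=25, set curr.next=prev(32) | reversed so far: 25 -> 32 -> 35 -> 44 -> 36 -> 17
Step 7: curr=8, set curr.next=prev(25) | reversed so far: 8 -> 25 -> 32 -> 35 -> 44 -> 36 -> 17

8 -> 25 -> 32 -> 35 -> 44 -> 36 -> 17 -> None


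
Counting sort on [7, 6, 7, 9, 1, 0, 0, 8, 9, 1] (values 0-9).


Input: [7, 6, 7, 9, 1, 0, 0, 8, 9, 1]
Counts: [2, 2, 0, 0, 0, 0, 1, 2, 1, 2]

Sorted: [0, 0, 1, 1, 6, 7, 7, 8, 9, 9]


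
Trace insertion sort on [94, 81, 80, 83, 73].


Initial: [94, 81, 80, 83, 73]
Insert 81: [81, 94, 80, 83, 73]
Insert 80: [80, 81, 94, 83, 73]
Insert 83: [80, 81, 83, 94, 73]
Insert 73: [73, 80, 81, 83, 94]

Sorted: [73, 80, 81, 83, 94]


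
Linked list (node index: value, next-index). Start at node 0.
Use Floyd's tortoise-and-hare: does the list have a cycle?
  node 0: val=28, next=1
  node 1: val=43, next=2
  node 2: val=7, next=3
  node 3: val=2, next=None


Floyd's tortoise (slow, +1) and hare (fast, +2):
  init: slow=0, fast=0
  step 1: slow=1, fast=2
  step 2: fast 2->3->None, no cycle

Cycle: no


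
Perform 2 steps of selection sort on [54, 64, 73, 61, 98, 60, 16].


Initial: [54, 64, 73, 61, 98, 60, 16]
Step 1: min=16 at 6
  Swap: [16, 64, 73, 61, 98, 60, 54]
Step 2: min=54 at 6
  Swap: [16, 54, 73, 61, 98, 60, 64]

After 2 steps: [16, 54, 73, 61, 98, 60, 64]


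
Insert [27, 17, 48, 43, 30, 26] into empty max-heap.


Insert 27: [27]
Insert 17: [27, 17]
Insert 48: [48, 17, 27]
Insert 43: [48, 43, 27, 17]
Insert 30: [48, 43, 27, 17, 30]
Insert 26: [48, 43, 27, 17, 30, 26]

Final heap: [48, 43, 27, 17, 30, 26]


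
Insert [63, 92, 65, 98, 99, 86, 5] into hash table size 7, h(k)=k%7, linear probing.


Insert 63: h=0 -> slot 0
Insert 92: h=1 -> slot 1
Insert 65: h=2 -> slot 2
Insert 98: h=0, 3 probes -> slot 3
Insert 99: h=1, 3 probes -> slot 4
Insert 86: h=2, 3 probes -> slot 5
Insert 5: h=5, 1 probes -> slot 6

Table: [63, 92, 65, 98, 99, 86, 5]


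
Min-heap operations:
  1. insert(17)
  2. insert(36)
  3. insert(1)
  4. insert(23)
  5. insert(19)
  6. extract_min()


insert(17) -> [17]
insert(36) -> [17, 36]
insert(1) -> [1, 36, 17]
insert(23) -> [1, 23, 17, 36]
insert(19) -> [1, 19, 17, 36, 23]
extract_min()->1, [17, 19, 23, 36]

Final heap: [17, 19, 23, 36]


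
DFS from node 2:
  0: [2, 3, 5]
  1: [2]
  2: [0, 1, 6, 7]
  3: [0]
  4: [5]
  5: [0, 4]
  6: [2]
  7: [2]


Visit 2, push [7, 6, 1, 0]
Visit 0, push [5, 3]
Visit 3, push []
Visit 5, push [4]
Visit 4, push []
Visit 1, push []
Visit 6, push []
Visit 7, push []

DFS order: [2, 0, 3, 5, 4, 1, 6, 7]


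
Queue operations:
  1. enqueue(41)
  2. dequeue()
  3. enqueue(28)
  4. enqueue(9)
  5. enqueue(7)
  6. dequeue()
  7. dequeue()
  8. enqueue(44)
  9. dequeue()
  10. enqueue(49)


enqueue(41) -> [41]
dequeue()->41, []
enqueue(28) -> [28]
enqueue(9) -> [28, 9]
enqueue(7) -> [28, 9, 7]
dequeue()->28, [9, 7]
dequeue()->9, [7]
enqueue(44) -> [7, 44]
dequeue()->7, [44]
enqueue(49) -> [44, 49]

Final queue: [44, 49]


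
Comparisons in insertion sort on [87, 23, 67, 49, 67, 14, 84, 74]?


Algorithm: insertion sort
Input: [87, 23, 67, 49, 67, 14, 84, 74]
Sorted: [14, 23, 49, 67, 67, 74, 84, 87]

18


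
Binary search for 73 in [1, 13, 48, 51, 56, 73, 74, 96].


Step 1: lo=0, hi=7, mid=3, val=51
Step 2: lo=4, hi=7, mid=5, val=73

Found at index 5


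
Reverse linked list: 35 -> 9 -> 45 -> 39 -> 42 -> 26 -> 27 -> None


Step 1: curr=35, set curr.next=prev(None) | reversed so far: 35
Step 2: curr=9, set curr.next=prev(35) | reversed so far: 9 -> 35
Step 3: curr=45, set curr.next=prev(9) | reversed so far: 45 -> 9 -> 35
Step 4: curr=39, set curr.next=prev(45) | reversed so far: 39 -> 45 -> 9 -> 35
Step 5: curr=42, set curr.next=prev(39) | reversed so far: 42 -> 39 -> 45 -> 9 -> 35
Step 6: curr=26, set curr.next=prev(42) | reversed so far: 26 -> 42 -> 39 -> 45 -> 9 -> 35
Step 7: curr=27, set curr.next=prev(26) | reversed so far: 27 -> 26 -> 42 -> 39 -> 45 -> 9 -> 35

27 -> 26 -> 42 -> 39 -> 45 -> 9 -> 35 -> None


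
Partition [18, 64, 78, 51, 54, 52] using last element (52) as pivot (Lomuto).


Pivot: 52
  18 <= 52: advance i (no swap)
  51 <= 52: swap -> [18, 51, 78, 64, 54, 52]
Place pivot at 2: [18, 51, 52, 64, 54, 78]

Partitioned: [18, 51, 52, 64, 54, 78]


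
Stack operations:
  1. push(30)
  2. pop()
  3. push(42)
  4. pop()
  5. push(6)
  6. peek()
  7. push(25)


push(30) -> [30]
pop()->30, []
push(42) -> [42]
pop()->42, []
push(6) -> [6]
peek()->6
push(25) -> [6, 25]

Final stack: [6, 25]


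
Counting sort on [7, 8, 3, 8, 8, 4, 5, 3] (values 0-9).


Input: [7, 8, 3, 8, 8, 4, 5, 3]
Counts: [0, 0, 0, 2, 1, 1, 0, 1, 3, 0]

Sorted: [3, 3, 4, 5, 7, 8, 8, 8]


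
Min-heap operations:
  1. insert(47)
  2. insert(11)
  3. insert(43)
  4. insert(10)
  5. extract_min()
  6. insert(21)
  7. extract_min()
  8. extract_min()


insert(47) -> [47]
insert(11) -> [11, 47]
insert(43) -> [11, 47, 43]
insert(10) -> [10, 11, 43, 47]
extract_min()->10, [11, 47, 43]
insert(21) -> [11, 21, 43, 47]
extract_min()->11, [21, 47, 43]
extract_min()->21, [43, 47]

Final heap: [43, 47]


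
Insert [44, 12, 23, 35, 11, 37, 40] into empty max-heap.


Insert 44: [44]
Insert 12: [44, 12]
Insert 23: [44, 12, 23]
Insert 35: [44, 35, 23, 12]
Insert 11: [44, 35, 23, 12, 11]
Insert 37: [44, 35, 37, 12, 11, 23]
Insert 40: [44, 35, 40, 12, 11, 23, 37]

Final heap: [44, 35, 40, 12, 11, 23, 37]


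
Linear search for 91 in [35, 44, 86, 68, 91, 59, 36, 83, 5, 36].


i=0: 35!=91
i=1: 44!=91
i=2: 86!=91
i=3: 68!=91
i=4: 91==91 found!

Found at 4, 5 comps


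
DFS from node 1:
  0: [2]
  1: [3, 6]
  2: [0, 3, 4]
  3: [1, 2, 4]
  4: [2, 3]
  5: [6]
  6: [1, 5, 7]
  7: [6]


Visit 1, push [6, 3]
Visit 3, push [4, 2]
Visit 2, push [4, 0]
Visit 0, push []
Visit 4, push []
Visit 6, push [7, 5]
Visit 5, push []
Visit 7, push []

DFS order: [1, 3, 2, 0, 4, 6, 5, 7]


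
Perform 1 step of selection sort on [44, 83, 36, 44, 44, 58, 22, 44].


Initial: [44, 83, 36, 44, 44, 58, 22, 44]
Step 1: min=22 at 6
  Swap: [22, 83, 36, 44, 44, 58, 44, 44]

After 1 step: [22, 83, 36, 44, 44, 58, 44, 44]


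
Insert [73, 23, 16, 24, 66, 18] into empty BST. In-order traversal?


Insert 73: root
Insert 23: L from 73
Insert 16: L from 73 -> L from 23
Insert 24: L from 73 -> R from 23
Insert 66: L from 73 -> R from 23 -> R from 24
Insert 18: L from 73 -> L from 23 -> R from 16

In-order: [16, 18, 23, 24, 66, 73]


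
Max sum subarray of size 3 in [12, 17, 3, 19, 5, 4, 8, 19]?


[0:3]: 32
[1:4]: 39
[2:5]: 27
[3:6]: 28
[4:7]: 17
[5:8]: 31

Max: 39 at [1:4]


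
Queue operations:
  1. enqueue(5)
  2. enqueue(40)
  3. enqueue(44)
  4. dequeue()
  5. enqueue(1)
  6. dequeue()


enqueue(5) -> [5]
enqueue(40) -> [5, 40]
enqueue(44) -> [5, 40, 44]
dequeue()->5, [40, 44]
enqueue(1) -> [40, 44, 1]
dequeue()->40, [44, 1]

Final queue: [44, 1]


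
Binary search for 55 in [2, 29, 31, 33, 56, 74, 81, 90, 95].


Step 1: lo=0, hi=8, mid=4, val=56
Step 2: lo=0, hi=3, mid=1, val=29
Step 3: lo=2, hi=3, mid=2, val=31
Step 4: lo=3, hi=3, mid=3, val=33

Not found


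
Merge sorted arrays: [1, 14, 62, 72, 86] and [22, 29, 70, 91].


Take 1 from A
Take 14 from A
Take 22 from B
Take 29 from B
Take 62 from A
Take 70 from B
Take 72 from A
Take 86 from A

Merged: [1, 14, 22, 29, 62, 70, 72, 86, 91]


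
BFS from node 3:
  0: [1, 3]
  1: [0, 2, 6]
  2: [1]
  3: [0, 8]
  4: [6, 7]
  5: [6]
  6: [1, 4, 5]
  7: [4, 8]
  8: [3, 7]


Visit 3, enqueue [0, 8]
Visit 0, enqueue [1]
Visit 8, enqueue [7]
Visit 1, enqueue [2, 6]
Visit 7, enqueue [4]
Visit 2, enqueue []
Visit 6, enqueue [5]
Visit 4, enqueue []
Visit 5, enqueue []

BFS order: [3, 0, 8, 1, 7, 2, 6, 4, 5]


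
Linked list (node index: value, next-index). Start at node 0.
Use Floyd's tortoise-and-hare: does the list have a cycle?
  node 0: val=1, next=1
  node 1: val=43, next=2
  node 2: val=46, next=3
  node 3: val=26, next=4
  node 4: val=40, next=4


Floyd's tortoise (slow, +1) and hare (fast, +2):
  init: slow=0, fast=0
  step 1: slow=1, fast=2
  step 2: slow=2, fast=4
  step 3: slow=3, fast=4
  step 4: slow=4, fast=4
  slow == fast at node 4: cycle detected

Cycle: yes


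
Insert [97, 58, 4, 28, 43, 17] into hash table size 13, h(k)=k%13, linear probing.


Insert 97: h=6 -> slot 6
Insert 58: h=6, 1 probes -> slot 7
Insert 4: h=4 -> slot 4
Insert 28: h=2 -> slot 2
Insert 43: h=4, 1 probes -> slot 5
Insert 17: h=4, 4 probes -> slot 8

Table: [None, None, 28, None, 4, 43, 97, 58, 17, None, None, None, None]


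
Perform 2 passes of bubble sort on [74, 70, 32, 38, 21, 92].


Initial: [74, 70, 32, 38, 21, 92]
Pass 1: [70, 32, 38, 21, 74, 92] (4 swaps)
Pass 2: [32, 38, 21, 70, 74, 92] (3 swaps)

After 2 passes: [32, 38, 21, 70, 74, 92]


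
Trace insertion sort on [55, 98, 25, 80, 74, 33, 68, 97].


Initial: [55, 98, 25, 80, 74, 33, 68, 97]
Insert 98: [55, 98, 25, 80, 74, 33, 68, 97]
Insert 25: [25, 55, 98, 80, 74, 33, 68, 97]
Insert 80: [25, 55, 80, 98, 74, 33, 68, 97]
Insert 74: [25, 55, 74, 80, 98, 33, 68, 97]
Insert 33: [25, 33, 55, 74, 80, 98, 68, 97]
Insert 68: [25, 33, 55, 68, 74, 80, 98, 97]
Insert 97: [25, 33, 55, 68, 74, 80, 97, 98]

Sorted: [25, 33, 55, 68, 74, 80, 97, 98]


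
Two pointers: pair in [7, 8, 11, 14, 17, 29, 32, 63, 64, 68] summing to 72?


lo=0(7)+hi=9(68)=75
lo=0(7)+hi=8(64)=71
lo=1(8)+hi=8(64)=72

Yes: 8+64=72


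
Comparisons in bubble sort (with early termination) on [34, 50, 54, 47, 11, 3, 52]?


Algorithm: bubble sort (with early termination)
Input: [34, 50, 54, 47, 11, 3, 52]
Sorted: [3, 11, 34, 47, 50, 52, 54]

21


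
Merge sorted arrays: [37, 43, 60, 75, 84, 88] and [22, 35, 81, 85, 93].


Take 22 from B
Take 35 from B
Take 37 from A
Take 43 from A
Take 60 from A
Take 75 from A
Take 81 from B
Take 84 from A
Take 85 from B
Take 88 from A

Merged: [22, 35, 37, 43, 60, 75, 81, 84, 85, 88, 93]


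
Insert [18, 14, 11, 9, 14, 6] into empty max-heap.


Insert 18: [18]
Insert 14: [18, 14]
Insert 11: [18, 14, 11]
Insert 9: [18, 14, 11, 9]
Insert 14: [18, 14, 11, 9, 14]
Insert 6: [18, 14, 11, 9, 14, 6]

Final heap: [18, 14, 11, 9, 14, 6]


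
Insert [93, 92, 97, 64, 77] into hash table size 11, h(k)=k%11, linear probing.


Insert 93: h=5 -> slot 5
Insert 92: h=4 -> slot 4
Insert 97: h=9 -> slot 9
Insert 64: h=9, 1 probes -> slot 10
Insert 77: h=0 -> slot 0

Table: [77, None, None, None, 92, 93, None, None, None, 97, 64]


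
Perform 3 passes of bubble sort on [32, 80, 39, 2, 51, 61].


Initial: [32, 80, 39, 2, 51, 61]
Pass 1: [32, 39, 2, 51, 61, 80] (4 swaps)
Pass 2: [32, 2, 39, 51, 61, 80] (1 swaps)
Pass 3: [2, 32, 39, 51, 61, 80] (1 swaps)

After 3 passes: [2, 32, 39, 51, 61, 80]


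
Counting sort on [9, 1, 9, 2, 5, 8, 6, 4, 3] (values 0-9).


Input: [9, 1, 9, 2, 5, 8, 6, 4, 3]
Counts: [0, 1, 1, 1, 1, 1, 1, 0, 1, 2]

Sorted: [1, 2, 3, 4, 5, 6, 8, 9, 9]


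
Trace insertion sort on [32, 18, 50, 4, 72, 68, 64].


Initial: [32, 18, 50, 4, 72, 68, 64]
Insert 18: [18, 32, 50, 4, 72, 68, 64]
Insert 50: [18, 32, 50, 4, 72, 68, 64]
Insert 4: [4, 18, 32, 50, 72, 68, 64]
Insert 72: [4, 18, 32, 50, 72, 68, 64]
Insert 68: [4, 18, 32, 50, 68, 72, 64]
Insert 64: [4, 18, 32, 50, 64, 68, 72]

Sorted: [4, 18, 32, 50, 64, 68, 72]


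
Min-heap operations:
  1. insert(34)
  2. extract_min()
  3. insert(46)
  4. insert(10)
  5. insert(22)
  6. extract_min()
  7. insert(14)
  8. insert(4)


insert(34) -> [34]
extract_min()->34, []
insert(46) -> [46]
insert(10) -> [10, 46]
insert(22) -> [10, 46, 22]
extract_min()->10, [22, 46]
insert(14) -> [14, 46, 22]
insert(4) -> [4, 14, 22, 46]

Final heap: [4, 14, 22, 46]


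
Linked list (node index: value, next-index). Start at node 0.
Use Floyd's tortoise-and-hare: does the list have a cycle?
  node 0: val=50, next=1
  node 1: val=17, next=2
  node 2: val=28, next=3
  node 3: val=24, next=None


Floyd's tortoise (slow, +1) and hare (fast, +2):
  init: slow=0, fast=0
  step 1: slow=1, fast=2
  step 2: fast 2->3->None, no cycle

Cycle: no


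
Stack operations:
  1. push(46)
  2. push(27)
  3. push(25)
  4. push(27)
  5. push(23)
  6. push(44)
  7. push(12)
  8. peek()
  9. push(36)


push(46) -> [46]
push(27) -> [46, 27]
push(25) -> [46, 27, 25]
push(27) -> [46, 27, 25, 27]
push(23) -> [46, 27, 25, 27, 23]
push(44) -> [46, 27, 25, 27, 23, 44]
push(12) -> [46, 27, 25, 27, 23, 44, 12]
peek()->12
push(36) -> [46, 27, 25, 27, 23, 44, 12, 36]

Final stack: [46, 27, 25, 27, 23, 44, 12, 36]


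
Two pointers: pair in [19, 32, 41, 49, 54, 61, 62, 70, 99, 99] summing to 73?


lo=0(19)+hi=9(99)=118
lo=0(19)+hi=8(99)=118
lo=0(19)+hi=7(70)=89
lo=0(19)+hi=6(62)=81
lo=0(19)+hi=5(61)=80
lo=0(19)+hi=4(54)=73

Yes: 19+54=73


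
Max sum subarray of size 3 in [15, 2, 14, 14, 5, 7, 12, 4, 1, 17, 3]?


[0:3]: 31
[1:4]: 30
[2:5]: 33
[3:6]: 26
[4:7]: 24
[5:8]: 23
[6:9]: 17
[7:10]: 22
[8:11]: 21

Max: 33 at [2:5]


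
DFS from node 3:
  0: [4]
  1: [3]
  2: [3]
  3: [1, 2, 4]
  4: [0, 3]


Visit 3, push [4, 2, 1]
Visit 1, push []
Visit 2, push []
Visit 4, push [0]
Visit 0, push []

DFS order: [3, 1, 2, 4, 0]


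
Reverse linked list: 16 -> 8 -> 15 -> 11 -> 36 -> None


Step 1: curr=16, set curr.next=prev(None) | reversed so far: 16
Step 2: curr=8, set curr.next=prev(16) | reversed so far: 8 -> 16
Step 3: curr=15, set curr.next=prev(8) | reversed so far: 15 -> 8 -> 16
Step 4: curr=11, set curr.next=prev(15) | reversed so far: 11 -> 15 -> 8 -> 16
Step 5: curr=36, set curr.next=prev(11) | reversed so far: 36 -> 11 -> 15 -> 8 -> 16

36 -> 11 -> 15 -> 8 -> 16 -> None


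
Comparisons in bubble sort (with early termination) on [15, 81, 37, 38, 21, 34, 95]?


Algorithm: bubble sort (with early termination)
Input: [15, 81, 37, 38, 21, 34, 95]
Sorted: [15, 21, 34, 37, 38, 81, 95]

18


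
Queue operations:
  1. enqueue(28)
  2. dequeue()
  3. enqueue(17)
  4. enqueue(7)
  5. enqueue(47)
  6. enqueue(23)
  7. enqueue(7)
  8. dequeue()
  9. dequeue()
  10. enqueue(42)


enqueue(28) -> [28]
dequeue()->28, []
enqueue(17) -> [17]
enqueue(7) -> [17, 7]
enqueue(47) -> [17, 7, 47]
enqueue(23) -> [17, 7, 47, 23]
enqueue(7) -> [17, 7, 47, 23, 7]
dequeue()->17, [7, 47, 23, 7]
dequeue()->7, [47, 23, 7]
enqueue(42) -> [47, 23, 7, 42]

Final queue: [47, 23, 7, 42]


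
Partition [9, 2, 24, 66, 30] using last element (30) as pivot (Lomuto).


Pivot: 30
  9 <= 30: advance i (no swap)
  2 <= 30: advance i (no swap)
  24 <= 30: advance i (no swap)
Place pivot at 3: [9, 2, 24, 30, 66]

Partitioned: [9, 2, 24, 30, 66]


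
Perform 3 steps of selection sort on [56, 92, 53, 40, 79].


Initial: [56, 92, 53, 40, 79]
Step 1: min=40 at 3
  Swap: [40, 92, 53, 56, 79]
Step 2: min=53 at 2
  Swap: [40, 53, 92, 56, 79]
Step 3: min=56 at 3
  Swap: [40, 53, 56, 92, 79]

After 3 steps: [40, 53, 56, 92, 79]


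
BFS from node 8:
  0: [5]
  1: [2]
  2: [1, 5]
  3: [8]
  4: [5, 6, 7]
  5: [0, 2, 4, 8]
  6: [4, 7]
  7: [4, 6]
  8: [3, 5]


Visit 8, enqueue [3, 5]
Visit 3, enqueue []
Visit 5, enqueue [0, 2, 4]
Visit 0, enqueue []
Visit 2, enqueue [1]
Visit 4, enqueue [6, 7]
Visit 1, enqueue []
Visit 6, enqueue []
Visit 7, enqueue []

BFS order: [8, 3, 5, 0, 2, 4, 1, 6, 7]


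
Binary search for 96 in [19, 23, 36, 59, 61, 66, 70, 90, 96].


Step 1: lo=0, hi=8, mid=4, val=61
Step 2: lo=5, hi=8, mid=6, val=70
Step 3: lo=7, hi=8, mid=7, val=90
Step 4: lo=8, hi=8, mid=8, val=96

Found at index 8


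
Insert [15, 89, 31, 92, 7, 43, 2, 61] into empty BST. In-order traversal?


Insert 15: root
Insert 89: R from 15
Insert 31: R from 15 -> L from 89
Insert 92: R from 15 -> R from 89
Insert 7: L from 15
Insert 43: R from 15 -> L from 89 -> R from 31
Insert 2: L from 15 -> L from 7
Insert 61: R from 15 -> L from 89 -> R from 31 -> R from 43

In-order: [2, 7, 15, 31, 43, 61, 89, 92]


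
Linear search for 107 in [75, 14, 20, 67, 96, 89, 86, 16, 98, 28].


i=0: 75!=107
i=1: 14!=107
i=2: 20!=107
i=3: 67!=107
i=4: 96!=107
i=5: 89!=107
i=6: 86!=107
i=7: 16!=107
i=8: 98!=107
i=9: 28!=107

Not found, 10 comps


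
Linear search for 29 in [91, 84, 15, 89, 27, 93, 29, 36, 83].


i=0: 91!=29
i=1: 84!=29
i=2: 15!=29
i=3: 89!=29
i=4: 27!=29
i=5: 93!=29
i=6: 29==29 found!

Found at 6, 7 comps


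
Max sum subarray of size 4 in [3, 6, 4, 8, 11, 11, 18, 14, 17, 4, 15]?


[0:4]: 21
[1:5]: 29
[2:6]: 34
[3:7]: 48
[4:8]: 54
[5:9]: 60
[6:10]: 53
[7:11]: 50

Max: 60 at [5:9]


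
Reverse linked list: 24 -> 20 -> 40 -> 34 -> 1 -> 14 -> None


Step 1: curr=24, set curr.next=prev(None) | reversed so far: 24
Step 2: curr=20, set curr.next=prev(24) | reversed so far: 20 -> 24
Step 3: curr=40, set curr.next=prev(20) | reversed so far: 40 -> 20 -> 24
Step 4: curr=34, set curr.next=prev(40) | reversed so far: 34 -> 40 -> 20 -> 24
Step 5: curr=1, set curr.next=prev(34) | reversed so far: 1 -> 34 -> 40 -> 20 -> 24
Step 6: curr=14, set curr.next=prev(1) | reversed so far: 14 -> 1 -> 34 -> 40 -> 20 -> 24

14 -> 1 -> 34 -> 40 -> 20 -> 24 -> None


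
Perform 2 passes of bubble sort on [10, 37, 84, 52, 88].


Initial: [10, 37, 84, 52, 88]
Pass 1: [10, 37, 52, 84, 88] (1 swaps)
Pass 2: [10, 37, 52, 84, 88] (0 swaps)

After 2 passes: [10, 37, 52, 84, 88]


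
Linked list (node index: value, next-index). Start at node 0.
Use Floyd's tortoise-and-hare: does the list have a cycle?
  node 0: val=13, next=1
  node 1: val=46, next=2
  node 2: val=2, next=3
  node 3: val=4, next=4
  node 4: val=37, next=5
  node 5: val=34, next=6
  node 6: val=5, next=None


Floyd's tortoise (slow, +1) and hare (fast, +2):
  init: slow=0, fast=0
  step 1: slow=1, fast=2
  step 2: slow=2, fast=4
  step 3: slow=3, fast=6
  step 4: fast -> None, no cycle

Cycle: no


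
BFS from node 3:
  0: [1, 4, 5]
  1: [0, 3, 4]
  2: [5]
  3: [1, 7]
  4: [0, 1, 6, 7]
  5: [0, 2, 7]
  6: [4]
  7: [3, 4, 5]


Visit 3, enqueue [1, 7]
Visit 1, enqueue [0, 4]
Visit 7, enqueue [5]
Visit 0, enqueue []
Visit 4, enqueue [6]
Visit 5, enqueue [2]
Visit 6, enqueue []
Visit 2, enqueue []

BFS order: [3, 1, 7, 0, 4, 5, 6, 2]


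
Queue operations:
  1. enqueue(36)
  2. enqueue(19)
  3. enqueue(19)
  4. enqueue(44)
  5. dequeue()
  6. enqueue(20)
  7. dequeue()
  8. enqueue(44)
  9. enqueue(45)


enqueue(36) -> [36]
enqueue(19) -> [36, 19]
enqueue(19) -> [36, 19, 19]
enqueue(44) -> [36, 19, 19, 44]
dequeue()->36, [19, 19, 44]
enqueue(20) -> [19, 19, 44, 20]
dequeue()->19, [19, 44, 20]
enqueue(44) -> [19, 44, 20, 44]
enqueue(45) -> [19, 44, 20, 44, 45]

Final queue: [19, 44, 20, 44, 45]


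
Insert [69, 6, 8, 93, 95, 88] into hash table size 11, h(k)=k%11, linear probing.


Insert 69: h=3 -> slot 3
Insert 6: h=6 -> slot 6
Insert 8: h=8 -> slot 8
Insert 93: h=5 -> slot 5
Insert 95: h=7 -> slot 7
Insert 88: h=0 -> slot 0

Table: [88, None, None, 69, None, 93, 6, 95, 8, None, None]


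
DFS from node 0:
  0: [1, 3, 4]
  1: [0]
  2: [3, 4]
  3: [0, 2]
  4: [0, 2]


Visit 0, push [4, 3, 1]
Visit 1, push []
Visit 3, push [2]
Visit 2, push [4]
Visit 4, push []

DFS order: [0, 1, 3, 2, 4]


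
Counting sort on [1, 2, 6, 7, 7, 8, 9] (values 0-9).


Input: [1, 2, 6, 7, 7, 8, 9]
Counts: [0, 1, 1, 0, 0, 0, 1, 2, 1, 1]

Sorted: [1, 2, 6, 7, 7, 8, 9]


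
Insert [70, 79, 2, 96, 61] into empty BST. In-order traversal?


Insert 70: root
Insert 79: R from 70
Insert 2: L from 70
Insert 96: R from 70 -> R from 79
Insert 61: L from 70 -> R from 2

In-order: [2, 61, 70, 79, 96]


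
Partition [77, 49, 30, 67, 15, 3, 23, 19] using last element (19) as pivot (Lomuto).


Pivot: 19
  15 <= 19: swap -> [15, 49, 30, 67, 77, 3, 23, 19]
  3 <= 19: swap -> [15, 3, 30, 67, 77, 49, 23, 19]
Place pivot at 2: [15, 3, 19, 67, 77, 49, 23, 30]

Partitioned: [15, 3, 19, 67, 77, 49, 23, 30]


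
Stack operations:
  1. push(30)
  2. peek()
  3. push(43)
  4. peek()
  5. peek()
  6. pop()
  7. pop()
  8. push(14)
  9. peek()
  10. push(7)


push(30) -> [30]
peek()->30
push(43) -> [30, 43]
peek()->43
peek()->43
pop()->43, [30]
pop()->30, []
push(14) -> [14]
peek()->14
push(7) -> [14, 7]

Final stack: [14, 7]


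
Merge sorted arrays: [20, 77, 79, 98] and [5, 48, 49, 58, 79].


Take 5 from B
Take 20 from A
Take 48 from B
Take 49 from B
Take 58 from B
Take 77 from A
Take 79 from A
Take 79 from B

Merged: [5, 20, 48, 49, 58, 77, 79, 79, 98]


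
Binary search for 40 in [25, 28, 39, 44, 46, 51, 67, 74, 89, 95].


Step 1: lo=0, hi=9, mid=4, val=46
Step 2: lo=0, hi=3, mid=1, val=28
Step 3: lo=2, hi=3, mid=2, val=39
Step 4: lo=3, hi=3, mid=3, val=44

Not found


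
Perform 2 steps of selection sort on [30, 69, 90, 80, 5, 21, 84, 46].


Initial: [30, 69, 90, 80, 5, 21, 84, 46]
Step 1: min=5 at 4
  Swap: [5, 69, 90, 80, 30, 21, 84, 46]
Step 2: min=21 at 5
  Swap: [5, 21, 90, 80, 30, 69, 84, 46]

After 2 steps: [5, 21, 90, 80, 30, 69, 84, 46]


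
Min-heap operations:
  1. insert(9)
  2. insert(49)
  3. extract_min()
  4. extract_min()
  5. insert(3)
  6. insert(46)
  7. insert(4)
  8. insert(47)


insert(9) -> [9]
insert(49) -> [9, 49]
extract_min()->9, [49]
extract_min()->49, []
insert(3) -> [3]
insert(46) -> [3, 46]
insert(4) -> [3, 46, 4]
insert(47) -> [3, 46, 4, 47]

Final heap: [3, 46, 4, 47]


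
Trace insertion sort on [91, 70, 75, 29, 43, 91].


Initial: [91, 70, 75, 29, 43, 91]
Insert 70: [70, 91, 75, 29, 43, 91]
Insert 75: [70, 75, 91, 29, 43, 91]
Insert 29: [29, 70, 75, 91, 43, 91]
Insert 43: [29, 43, 70, 75, 91, 91]
Insert 91: [29, 43, 70, 75, 91, 91]

Sorted: [29, 43, 70, 75, 91, 91]


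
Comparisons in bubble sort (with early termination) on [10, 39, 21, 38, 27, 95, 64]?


Algorithm: bubble sort (with early termination)
Input: [10, 39, 21, 38, 27, 95, 64]
Sorted: [10, 21, 27, 38, 39, 64, 95]

15


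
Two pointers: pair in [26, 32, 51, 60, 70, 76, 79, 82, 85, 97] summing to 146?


lo=0(26)+hi=9(97)=123
lo=1(32)+hi=9(97)=129
lo=2(51)+hi=9(97)=148
lo=2(51)+hi=8(85)=136
lo=3(60)+hi=8(85)=145
lo=4(70)+hi=8(85)=155
lo=4(70)+hi=7(82)=152
lo=4(70)+hi=6(79)=149
lo=4(70)+hi=5(76)=146

Yes: 70+76=146


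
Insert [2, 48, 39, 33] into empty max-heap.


Insert 2: [2]
Insert 48: [48, 2]
Insert 39: [48, 2, 39]
Insert 33: [48, 33, 39, 2]

Final heap: [48, 33, 39, 2]


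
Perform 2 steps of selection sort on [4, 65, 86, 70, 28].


Initial: [4, 65, 86, 70, 28]
Step 1: min=4 at 0
  Swap: [4, 65, 86, 70, 28]
Step 2: min=28 at 4
  Swap: [4, 28, 86, 70, 65]

After 2 steps: [4, 28, 86, 70, 65]


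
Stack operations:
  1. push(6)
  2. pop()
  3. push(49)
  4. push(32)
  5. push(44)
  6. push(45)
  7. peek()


push(6) -> [6]
pop()->6, []
push(49) -> [49]
push(32) -> [49, 32]
push(44) -> [49, 32, 44]
push(45) -> [49, 32, 44, 45]
peek()->45

Final stack: [49, 32, 44, 45]


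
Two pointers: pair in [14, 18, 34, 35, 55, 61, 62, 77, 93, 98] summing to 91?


lo=0(14)+hi=9(98)=112
lo=0(14)+hi=8(93)=107
lo=0(14)+hi=7(77)=91

Yes: 14+77=91


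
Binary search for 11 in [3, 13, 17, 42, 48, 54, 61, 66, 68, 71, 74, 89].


Step 1: lo=0, hi=11, mid=5, val=54
Step 2: lo=0, hi=4, mid=2, val=17
Step 3: lo=0, hi=1, mid=0, val=3
Step 4: lo=1, hi=1, mid=1, val=13

Not found


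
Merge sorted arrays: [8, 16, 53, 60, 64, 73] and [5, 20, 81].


Take 5 from B
Take 8 from A
Take 16 from A
Take 20 from B
Take 53 from A
Take 60 from A
Take 64 from A
Take 73 from A

Merged: [5, 8, 16, 20, 53, 60, 64, 73, 81]


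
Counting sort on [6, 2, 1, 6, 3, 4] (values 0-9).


Input: [6, 2, 1, 6, 3, 4]
Counts: [0, 1, 1, 1, 1, 0, 2, 0, 0, 0]

Sorted: [1, 2, 3, 4, 6, 6]


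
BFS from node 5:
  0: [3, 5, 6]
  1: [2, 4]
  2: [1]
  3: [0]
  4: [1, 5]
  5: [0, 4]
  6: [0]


Visit 5, enqueue [0, 4]
Visit 0, enqueue [3, 6]
Visit 4, enqueue [1]
Visit 3, enqueue []
Visit 6, enqueue []
Visit 1, enqueue [2]
Visit 2, enqueue []

BFS order: [5, 0, 4, 3, 6, 1, 2]


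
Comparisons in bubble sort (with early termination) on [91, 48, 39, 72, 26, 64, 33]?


Algorithm: bubble sort (with early termination)
Input: [91, 48, 39, 72, 26, 64, 33]
Sorted: [26, 33, 39, 48, 64, 72, 91]

21


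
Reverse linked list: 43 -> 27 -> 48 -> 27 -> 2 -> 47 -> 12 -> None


Step 1: curr=43, set curr.next=prev(None) | reversed so far: 43
Step 2: curr=27, set curr.next=prev(43) | reversed so far: 27 -> 43
Step 3: curr=48, set curr.next=prev(27) | reversed so far: 48 -> 27 -> 43
Step 4: curr=27, set curr.next=prev(48) | reversed so far: 27 -> 48 -> 27 -> 43
Step 5: curr=2, set curr.next=prev(27) | reversed so far: 2 -> 27 -> 48 -> 27 -> 43
Step 6: curr=47, set curr.next=prev(2) | reversed so far: 47 -> 2 -> 27 -> 48 -> 27 -> 43
Step 7: curr=12, set curr.next=prev(47) | reversed so far: 12 -> 47 -> 2 -> 27 -> 48 -> 27 -> 43

12 -> 47 -> 2 -> 27 -> 48 -> 27 -> 43 -> None


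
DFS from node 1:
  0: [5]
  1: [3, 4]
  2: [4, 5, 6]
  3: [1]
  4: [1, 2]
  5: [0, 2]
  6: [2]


Visit 1, push [4, 3]
Visit 3, push []
Visit 4, push [2]
Visit 2, push [6, 5]
Visit 5, push [0]
Visit 0, push []
Visit 6, push []

DFS order: [1, 3, 4, 2, 5, 0, 6]


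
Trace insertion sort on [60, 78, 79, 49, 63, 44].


Initial: [60, 78, 79, 49, 63, 44]
Insert 78: [60, 78, 79, 49, 63, 44]
Insert 79: [60, 78, 79, 49, 63, 44]
Insert 49: [49, 60, 78, 79, 63, 44]
Insert 63: [49, 60, 63, 78, 79, 44]
Insert 44: [44, 49, 60, 63, 78, 79]

Sorted: [44, 49, 60, 63, 78, 79]


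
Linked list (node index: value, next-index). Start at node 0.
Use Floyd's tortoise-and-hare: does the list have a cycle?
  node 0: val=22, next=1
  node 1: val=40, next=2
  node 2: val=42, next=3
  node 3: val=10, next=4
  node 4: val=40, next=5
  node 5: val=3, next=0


Floyd's tortoise (slow, +1) and hare (fast, +2):
  init: slow=0, fast=0
  step 1: slow=1, fast=2
  step 2: slow=2, fast=4
  step 3: slow=3, fast=0
  step 4: slow=4, fast=2
  step 5: slow=5, fast=4
  step 6: slow=0, fast=0
  slow == fast at node 0: cycle detected

Cycle: yes


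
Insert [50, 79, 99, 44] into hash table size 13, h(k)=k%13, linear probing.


Insert 50: h=11 -> slot 11
Insert 79: h=1 -> slot 1
Insert 99: h=8 -> slot 8
Insert 44: h=5 -> slot 5

Table: [None, 79, None, None, None, 44, None, None, 99, None, None, 50, None]


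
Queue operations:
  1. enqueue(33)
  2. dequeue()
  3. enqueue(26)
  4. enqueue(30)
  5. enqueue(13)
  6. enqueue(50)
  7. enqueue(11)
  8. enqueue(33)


enqueue(33) -> [33]
dequeue()->33, []
enqueue(26) -> [26]
enqueue(30) -> [26, 30]
enqueue(13) -> [26, 30, 13]
enqueue(50) -> [26, 30, 13, 50]
enqueue(11) -> [26, 30, 13, 50, 11]
enqueue(33) -> [26, 30, 13, 50, 11, 33]

Final queue: [26, 30, 13, 50, 11, 33]


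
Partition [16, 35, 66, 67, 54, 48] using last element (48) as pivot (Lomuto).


Pivot: 48
  16 <= 48: advance i (no swap)
  35 <= 48: advance i (no swap)
Place pivot at 2: [16, 35, 48, 67, 54, 66]

Partitioned: [16, 35, 48, 67, 54, 66]


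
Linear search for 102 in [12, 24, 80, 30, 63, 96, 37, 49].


i=0: 12!=102
i=1: 24!=102
i=2: 80!=102
i=3: 30!=102
i=4: 63!=102
i=5: 96!=102
i=6: 37!=102
i=7: 49!=102

Not found, 8 comps


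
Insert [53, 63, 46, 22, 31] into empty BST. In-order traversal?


Insert 53: root
Insert 63: R from 53
Insert 46: L from 53
Insert 22: L from 53 -> L from 46
Insert 31: L from 53 -> L from 46 -> R from 22

In-order: [22, 31, 46, 53, 63]


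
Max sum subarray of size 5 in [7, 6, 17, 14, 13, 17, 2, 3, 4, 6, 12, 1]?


[0:5]: 57
[1:6]: 67
[2:7]: 63
[3:8]: 49
[4:9]: 39
[5:10]: 32
[6:11]: 27
[7:12]: 26

Max: 67 at [1:6]


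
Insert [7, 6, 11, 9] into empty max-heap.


Insert 7: [7]
Insert 6: [7, 6]
Insert 11: [11, 6, 7]
Insert 9: [11, 9, 7, 6]

Final heap: [11, 9, 7, 6]


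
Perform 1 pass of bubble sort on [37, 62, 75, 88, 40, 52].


Initial: [37, 62, 75, 88, 40, 52]
Pass 1: [37, 62, 75, 40, 52, 88] (2 swaps)

After 1 pass: [37, 62, 75, 40, 52, 88]


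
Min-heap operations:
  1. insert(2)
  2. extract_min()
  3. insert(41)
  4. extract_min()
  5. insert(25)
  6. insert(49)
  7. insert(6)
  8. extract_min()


insert(2) -> [2]
extract_min()->2, []
insert(41) -> [41]
extract_min()->41, []
insert(25) -> [25]
insert(49) -> [25, 49]
insert(6) -> [6, 49, 25]
extract_min()->6, [25, 49]

Final heap: [25, 49]


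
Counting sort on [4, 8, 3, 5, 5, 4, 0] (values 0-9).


Input: [4, 8, 3, 5, 5, 4, 0]
Counts: [1, 0, 0, 1, 2, 2, 0, 0, 1, 0]

Sorted: [0, 3, 4, 4, 5, 5, 8]


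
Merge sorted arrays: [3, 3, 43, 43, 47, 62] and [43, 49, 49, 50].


Take 3 from A
Take 3 from A
Take 43 from A
Take 43 from A
Take 43 from B
Take 47 from A
Take 49 from B
Take 49 from B
Take 50 from B

Merged: [3, 3, 43, 43, 43, 47, 49, 49, 50, 62]


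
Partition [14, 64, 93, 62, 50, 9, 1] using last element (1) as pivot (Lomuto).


Pivot: 1
Place pivot at 0: [1, 64, 93, 62, 50, 9, 14]

Partitioned: [1, 64, 93, 62, 50, 9, 14]


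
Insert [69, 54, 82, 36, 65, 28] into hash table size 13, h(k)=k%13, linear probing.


Insert 69: h=4 -> slot 4
Insert 54: h=2 -> slot 2
Insert 82: h=4, 1 probes -> slot 5
Insert 36: h=10 -> slot 10
Insert 65: h=0 -> slot 0
Insert 28: h=2, 1 probes -> slot 3

Table: [65, None, 54, 28, 69, 82, None, None, None, None, 36, None, None]


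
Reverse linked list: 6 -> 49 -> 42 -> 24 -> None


Step 1: curr=6, set curr.next=prev(None) | reversed so far: 6
Step 2: curr=49, set curr.next=prev(6) | reversed so far: 49 -> 6
Step 3: curr=42, set curr.next=prev(49) | reversed so far: 42 -> 49 -> 6
Step 4: curr=24, set curr.next=prev(42) | reversed so far: 24 -> 42 -> 49 -> 6

24 -> 42 -> 49 -> 6 -> None


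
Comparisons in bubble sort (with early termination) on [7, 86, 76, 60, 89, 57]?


Algorithm: bubble sort (with early termination)
Input: [7, 86, 76, 60, 89, 57]
Sorted: [7, 57, 60, 76, 86, 89]

15


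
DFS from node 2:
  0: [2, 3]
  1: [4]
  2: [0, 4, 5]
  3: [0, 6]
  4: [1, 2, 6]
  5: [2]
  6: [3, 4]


Visit 2, push [5, 4, 0]
Visit 0, push [3]
Visit 3, push [6]
Visit 6, push [4]
Visit 4, push [1]
Visit 1, push []
Visit 5, push []

DFS order: [2, 0, 3, 6, 4, 1, 5]


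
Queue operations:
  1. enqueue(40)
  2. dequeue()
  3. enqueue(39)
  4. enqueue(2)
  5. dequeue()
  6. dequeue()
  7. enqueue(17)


enqueue(40) -> [40]
dequeue()->40, []
enqueue(39) -> [39]
enqueue(2) -> [39, 2]
dequeue()->39, [2]
dequeue()->2, []
enqueue(17) -> [17]

Final queue: [17]


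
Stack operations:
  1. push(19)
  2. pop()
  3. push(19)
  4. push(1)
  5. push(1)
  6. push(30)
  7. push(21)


push(19) -> [19]
pop()->19, []
push(19) -> [19]
push(1) -> [19, 1]
push(1) -> [19, 1, 1]
push(30) -> [19, 1, 1, 30]
push(21) -> [19, 1, 1, 30, 21]

Final stack: [19, 1, 1, 30, 21]


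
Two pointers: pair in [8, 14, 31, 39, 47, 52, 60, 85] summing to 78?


lo=0(8)+hi=7(85)=93
lo=0(8)+hi=6(60)=68
lo=1(14)+hi=6(60)=74
lo=2(31)+hi=6(60)=91
lo=2(31)+hi=5(52)=83
lo=2(31)+hi=4(47)=78

Yes: 31+47=78


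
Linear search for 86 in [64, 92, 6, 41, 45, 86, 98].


i=0: 64!=86
i=1: 92!=86
i=2: 6!=86
i=3: 41!=86
i=4: 45!=86
i=5: 86==86 found!

Found at 5, 6 comps


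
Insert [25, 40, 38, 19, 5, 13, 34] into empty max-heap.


Insert 25: [25]
Insert 40: [40, 25]
Insert 38: [40, 25, 38]
Insert 19: [40, 25, 38, 19]
Insert 5: [40, 25, 38, 19, 5]
Insert 13: [40, 25, 38, 19, 5, 13]
Insert 34: [40, 25, 38, 19, 5, 13, 34]

Final heap: [40, 25, 38, 19, 5, 13, 34]


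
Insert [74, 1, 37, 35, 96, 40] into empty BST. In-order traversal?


Insert 74: root
Insert 1: L from 74
Insert 37: L from 74 -> R from 1
Insert 35: L from 74 -> R from 1 -> L from 37
Insert 96: R from 74
Insert 40: L from 74 -> R from 1 -> R from 37

In-order: [1, 35, 37, 40, 74, 96]


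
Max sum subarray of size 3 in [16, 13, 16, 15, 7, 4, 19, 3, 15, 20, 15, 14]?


[0:3]: 45
[1:4]: 44
[2:5]: 38
[3:6]: 26
[4:7]: 30
[5:8]: 26
[6:9]: 37
[7:10]: 38
[8:11]: 50
[9:12]: 49

Max: 50 at [8:11]


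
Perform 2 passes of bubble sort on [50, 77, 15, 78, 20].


Initial: [50, 77, 15, 78, 20]
Pass 1: [50, 15, 77, 20, 78] (2 swaps)
Pass 2: [15, 50, 20, 77, 78] (2 swaps)

After 2 passes: [15, 50, 20, 77, 78]


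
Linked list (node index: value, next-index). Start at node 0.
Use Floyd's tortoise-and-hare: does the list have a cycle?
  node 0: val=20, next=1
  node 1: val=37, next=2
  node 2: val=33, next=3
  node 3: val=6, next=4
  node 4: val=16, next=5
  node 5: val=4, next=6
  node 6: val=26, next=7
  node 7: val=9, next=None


Floyd's tortoise (slow, +1) and hare (fast, +2):
  init: slow=0, fast=0
  step 1: slow=1, fast=2
  step 2: slow=2, fast=4
  step 3: slow=3, fast=6
  step 4: fast 6->7->None, no cycle

Cycle: no


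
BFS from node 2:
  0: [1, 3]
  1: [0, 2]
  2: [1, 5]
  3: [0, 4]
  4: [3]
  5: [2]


Visit 2, enqueue [1, 5]
Visit 1, enqueue [0]
Visit 5, enqueue []
Visit 0, enqueue [3]
Visit 3, enqueue [4]
Visit 4, enqueue []

BFS order: [2, 1, 5, 0, 3, 4]


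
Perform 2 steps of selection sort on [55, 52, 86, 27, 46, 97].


Initial: [55, 52, 86, 27, 46, 97]
Step 1: min=27 at 3
  Swap: [27, 52, 86, 55, 46, 97]
Step 2: min=46 at 4
  Swap: [27, 46, 86, 55, 52, 97]

After 2 steps: [27, 46, 86, 55, 52, 97]


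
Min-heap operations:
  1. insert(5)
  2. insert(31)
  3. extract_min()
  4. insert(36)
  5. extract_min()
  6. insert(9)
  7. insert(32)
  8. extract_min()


insert(5) -> [5]
insert(31) -> [5, 31]
extract_min()->5, [31]
insert(36) -> [31, 36]
extract_min()->31, [36]
insert(9) -> [9, 36]
insert(32) -> [9, 36, 32]
extract_min()->9, [32, 36]

Final heap: [32, 36]


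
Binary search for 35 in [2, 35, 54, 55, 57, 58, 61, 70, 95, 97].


Step 1: lo=0, hi=9, mid=4, val=57
Step 2: lo=0, hi=3, mid=1, val=35

Found at index 1


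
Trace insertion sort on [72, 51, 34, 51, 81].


Initial: [72, 51, 34, 51, 81]
Insert 51: [51, 72, 34, 51, 81]
Insert 34: [34, 51, 72, 51, 81]
Insert 51: [34, 51, 51, 72, 81]
Insert 81: [34, 51, 51, 72, 81]

Sorted: [34, 51, 51, 72, 81]


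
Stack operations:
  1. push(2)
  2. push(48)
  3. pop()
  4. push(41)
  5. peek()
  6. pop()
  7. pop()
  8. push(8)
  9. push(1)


push(2) -> [2]
push(48) -> [2, 48]
pop()->48, [2]
push(41) -> [2, 41]
peek()->41
pop()->41, [2]
pop()->2, []
push(8) -> [8]
push(1) -> [8, 1]

Final stack: [8, 1]


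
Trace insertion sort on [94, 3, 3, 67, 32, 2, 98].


Initial: [94, 3, 3, 67, 32, 2, 98]
Insert 3: [3, 94, 3, 67, 32, 2, 98]
Insert 3: [3, 3, 94, 67, 32, 2, 98]
Insert 67: [3, 3, 67, 94, 32, 2, 98]
Insert 32: [3, 3, 32, 67, 94, 2, 98]
Insert 2: [2, 3, 3, 32, 67, 94, 98]
Insert 98: [2, 3, 3, 32, 67, 94, 98]

Sorted: [2, 3, 3, 32, 67, 94, 98]


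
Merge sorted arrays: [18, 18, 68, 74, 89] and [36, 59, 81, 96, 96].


Take 18 from A
Take 18 from A
Take 36 from B
Take 59 from B
Take 68 from A
Take 74 from A
Take 81 from B
Take 89 from A

Merged: [18, 18, 36, 59, 68, 74, 81, 89, 96, 96]


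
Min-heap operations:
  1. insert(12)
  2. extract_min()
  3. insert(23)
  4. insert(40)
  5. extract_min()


insert(12) -> [12]
extract_min()->12, []
insert(23) -> [23]
insert(40) -> [23, 40]
extract_min()->23, [40]

Final heap: [40]


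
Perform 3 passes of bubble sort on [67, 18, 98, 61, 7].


Initial: [67, 18, 98, 61, 7]
Pass 1: [18, 67, 61, 7, 98] (3 swaps)
Pass 2: [18, 61, 7, 67, 98] (2 swaps)
Pass 3: [18, 7, 61, 67, 98] (1 swaps)

After 3 passes: [18, 7, 61, 67, 98]


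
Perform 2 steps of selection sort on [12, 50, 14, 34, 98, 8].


Initial: [12, 50, 14, 34, 98, 8]
Step 1: min=8 at 5
  Swap: [8, 50, 14, 34, 98, 12]
Step 2: min=12 at 5
  Swap: [8, 12, 14, 34, 98, 50]

After 2 steps: [8, 12, 14, 34, 98, 50]


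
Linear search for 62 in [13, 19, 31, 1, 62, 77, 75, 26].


i=0: 13!=62
i=1: 19!=62
i=2: 31!=62
i=3: 1!=62
i=4: 62==62 found!

Found at 4, 5 comps


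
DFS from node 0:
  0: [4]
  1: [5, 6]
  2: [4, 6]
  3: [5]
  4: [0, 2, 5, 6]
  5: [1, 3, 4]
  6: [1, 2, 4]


Visit 0, push [4]
Visit 4, push [6, 5, 2]
Visit 2, push [6]
Visit 6, push [1]
Visit 1, push [5]
Visit 5, push [3]
Visit 3, push []

DFS order: [0, 4, 2, 6, 1, 5, 3]


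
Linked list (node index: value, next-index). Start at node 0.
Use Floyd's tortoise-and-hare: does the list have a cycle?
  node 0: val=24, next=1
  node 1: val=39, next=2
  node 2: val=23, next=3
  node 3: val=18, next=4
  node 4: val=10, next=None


Floyd's tortoise (slow, +1) and hare (fast, +2):
  init: slow=0, fast=0
  step 1: slow=1, fast=2
  step 2: slow=2, fast=4
  step 3: fast -> None, no cycle

Cycle: no


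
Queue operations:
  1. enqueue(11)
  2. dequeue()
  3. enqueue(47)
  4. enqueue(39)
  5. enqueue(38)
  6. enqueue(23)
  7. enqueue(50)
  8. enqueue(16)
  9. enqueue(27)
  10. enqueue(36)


enqueue(11) -> [11]
dequeue()->11, []
enqueue(47) -> [47]
enqueue(39) -> [47, 39]
enqueue(38) -> [47, 39, 38]
enqueue(23) -> [47, 39, 38, 23]
enqueue(50) -> [47, 39, 38, 23, 50]
enqueue(16) -> [47, 39, 38, 23, 50, 16]
enqueue(27) -> [47, 39, 38, 23, 50, 16, 27]
enqueue(36) -> [47, 39, 38, 23, 50, 16, 27, 36]

Final queue: [47, 39, 38, 23, 50, 16, 27, 36]


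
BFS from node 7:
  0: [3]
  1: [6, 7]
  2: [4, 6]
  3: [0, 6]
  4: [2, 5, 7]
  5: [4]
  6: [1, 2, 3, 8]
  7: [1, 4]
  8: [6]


Visit 7, enqueue [1, 4]
Visit 1, enqueue [6]
Visit 4, enqueue [2, 5]
Visit 6, enqueue [3, 8]
Visit 2, enqueue []
Visit 5, enqueue []
Visit 3, enqueue [0]
Visit 8, enqueue []
Visit 0, enqueue []

BFS order: [7, 1, 4, 6, 2, 5, 3, 8, 0]


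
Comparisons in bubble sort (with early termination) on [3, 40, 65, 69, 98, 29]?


Algorithm: bubble sort (with early termination)
Input: [3, 40, 65, 69, 98, 29]
Sorted: [3, 29, 40, 65, 69, 98]

15
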